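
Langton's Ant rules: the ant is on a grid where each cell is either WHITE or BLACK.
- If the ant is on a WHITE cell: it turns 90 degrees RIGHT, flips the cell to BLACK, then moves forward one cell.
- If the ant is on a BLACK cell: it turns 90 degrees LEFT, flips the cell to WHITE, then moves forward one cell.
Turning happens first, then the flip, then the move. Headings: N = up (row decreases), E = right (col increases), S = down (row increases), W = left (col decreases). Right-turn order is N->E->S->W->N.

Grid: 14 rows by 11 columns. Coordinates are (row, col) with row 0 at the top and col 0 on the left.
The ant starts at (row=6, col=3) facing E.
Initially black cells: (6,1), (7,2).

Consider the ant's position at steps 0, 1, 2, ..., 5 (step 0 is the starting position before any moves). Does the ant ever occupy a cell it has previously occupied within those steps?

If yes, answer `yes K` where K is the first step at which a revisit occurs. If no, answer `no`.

Step 1: on WHITE (6,3): turn R to S, flip to black, move to (7,3). |black|=3 — new cell
Step 2: on WHITE (7,3): turn R to W, flip to black, move to (7,2). |black|=4 — new cell
Step 3: on BLACK (7,2): turn L to S, flip to white, move to (8,2). |black|=3 — new cell
Step 4: on WHITE (8,2): turn R to W, flip to black, move to (8,1). |black|=4 — new cell
Step 5: on WHITE (8,1): turn R to N, flip to black, move to (7,1). |black|=5 — new cell
No revisit within 5 steps.

Answer: no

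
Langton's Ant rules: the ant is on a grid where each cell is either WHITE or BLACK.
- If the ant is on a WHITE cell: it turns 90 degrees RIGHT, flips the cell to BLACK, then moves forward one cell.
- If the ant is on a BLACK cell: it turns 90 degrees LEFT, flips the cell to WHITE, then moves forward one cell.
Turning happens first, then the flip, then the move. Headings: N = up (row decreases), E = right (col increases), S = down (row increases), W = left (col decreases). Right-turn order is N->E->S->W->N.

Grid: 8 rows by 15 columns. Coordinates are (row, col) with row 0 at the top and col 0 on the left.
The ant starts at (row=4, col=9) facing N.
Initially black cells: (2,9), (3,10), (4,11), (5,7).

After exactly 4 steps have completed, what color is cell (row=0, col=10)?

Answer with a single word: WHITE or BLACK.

Answer: WHITE

Derivation:
Step 1: on WHITE (4,9): turn R to E, flip to black, move to (4,10). |black|=5
Step 2: on WHITE (4,10): turn R to S, flip to black, move to (5,10). |black|=6
Step 3: on WHITE (5,10): turn R to W, flip to black, move to (5,9). |black|=7
Step 4: on WHITE (5,9): turn R to N, flip to black, move to (4,9). |black|=8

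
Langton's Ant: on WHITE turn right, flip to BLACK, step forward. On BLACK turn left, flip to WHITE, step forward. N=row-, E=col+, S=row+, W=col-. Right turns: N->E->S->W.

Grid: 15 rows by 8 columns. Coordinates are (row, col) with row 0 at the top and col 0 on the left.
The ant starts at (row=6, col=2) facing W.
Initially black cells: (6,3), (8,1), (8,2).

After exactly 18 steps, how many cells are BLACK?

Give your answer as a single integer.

Step 1: on WHITE (6,2): turn R to N, flip to black, move to (5,2). |black|=4
Step 2: on WHITE (5,2): turn R to E, flip to black, move to (5,3). |black|=5
Step 3: on WHITE (5,3): turn R to S, flip to black, move to (6,3). |black|=6
Step 4: on BLACK (6,3): turn L to E, flip to white, move to (6,4). |black|=5
Step 5: on WHITE (6,4): turn R to S, flip to black, move to (7,4). |black|=6
Step 6: on WHITE (7,4): turn R to W, flip to black, move to (7,3). |black|=7
Step 7: on WHITE (7,3): turn R to N, flip to black, move to (6,3). |black|=8
Step 8: on WHITE (6,3): turn R to E, flip to black, move to (6,4). |black|=9
Step 9: on BLACK (6,4): turn L to N, flip to white, move to (5,4). |black|=8
Step 10: on WHITE (5,4): turn R to E, flip to black, move to (5,5). |black|=9
Step 11: on WHITE (5,5): turn R to S, flip to black, move to (6,5). |black|=10
Step 12: on WHITE (6,5): turn R to W, flip to black, move to (6,4). |black|=11
Step 13: on WHITE (6,4): turn R to N, flip to black, move to (5,4). |black|=12
Step 14: on BLACK (5,4): turn L to W, flip to white, move to (5,3). |black|=11
Step 15: on BLACK (5,3): turn L to S, flip to white, move to (6,3). |black|=10
Step 16: on BLACK (6,3): turn L to E, flip to white, move to (6,4). |black|=9
Step 17: on BLACK (6,4): turn L to N, flip to white, move to (5,4). |black|=8
Step 18: on WHITE (5,4): turn R to E, flip to black, move to (5,5). |black|=9

Answer: 9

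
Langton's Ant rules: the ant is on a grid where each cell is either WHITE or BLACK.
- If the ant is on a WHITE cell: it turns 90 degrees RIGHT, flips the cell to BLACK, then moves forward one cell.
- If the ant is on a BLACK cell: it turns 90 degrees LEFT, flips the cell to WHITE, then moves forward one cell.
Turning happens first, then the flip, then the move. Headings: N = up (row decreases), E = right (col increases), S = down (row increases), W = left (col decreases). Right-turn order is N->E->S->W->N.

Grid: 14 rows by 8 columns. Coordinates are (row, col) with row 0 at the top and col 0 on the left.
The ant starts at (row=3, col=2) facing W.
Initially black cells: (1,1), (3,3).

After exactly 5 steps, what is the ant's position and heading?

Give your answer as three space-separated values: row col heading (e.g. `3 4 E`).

Answer: 4 4 S

Derivation:
Step 1: on WHITE (3,2): turn R to N, flip to black, move to (2,2). |black|=3
Step 2: on WHITE (2,2): turn R to E, flip to black, move to (2,3). |black|=4
Step 3: on WHITE (2,3): turn R to S, flip to black, move to (3,3). |black|=5
Step 4: on BLACK (3,3): turn L to E, flip to white, move to (3,4). |black|=4
Step 5: on WHITE (3,4): turn R to S, flip to black, move to (4,4). |black|=5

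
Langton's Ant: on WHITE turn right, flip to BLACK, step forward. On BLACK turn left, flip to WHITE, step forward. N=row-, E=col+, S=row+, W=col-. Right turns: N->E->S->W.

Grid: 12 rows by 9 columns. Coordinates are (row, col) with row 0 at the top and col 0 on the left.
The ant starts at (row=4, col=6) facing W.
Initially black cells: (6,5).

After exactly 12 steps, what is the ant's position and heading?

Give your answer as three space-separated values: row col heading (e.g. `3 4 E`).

Answer: 6 6 W

Derivation:
Step 1: on WHITE (4,6): turn R to N, flip to black, move to (3,6). |black|=2
Step 2: on WHITE (3,6): turn R to E, flip to black, move to (3,7). |black|=3
Step 3: on WHITE (3,7): turn R to S, flip to black, move to (4,7). |black|=4
Step 4: on WHITE (4,7): turn R to W, flip to black, move to (4,6). |black|=5
Step 5: on BLACK (4,6): turn L to S, flip to white, move to (5,6). |black|=4
Step 6: on WHITE (5,6): turn R to W, flip to black, move to (5,5). |black|=5
Step 7: on WHITE (5,5): turn R to N, flip to black, move to (4,5). |black|=6
Step 8: on WHITE (4,5): turn R to E, flip to black, move to (4,6). |black|=7
Step 9: on WHITE (4,6): turn R to S, flip to black, move to (5,6). |black|=8
Step 10: on BLACK (5,6): turn L to E, flip to white, move to (5,7). |black|=7
Step 11: on WHITE (5,7): turn R to S, flip to black, move to (6,7). |black|=8
Step 12: on WHITE (6,7): turn R to W, flip to black, move to (6,6). |black|=9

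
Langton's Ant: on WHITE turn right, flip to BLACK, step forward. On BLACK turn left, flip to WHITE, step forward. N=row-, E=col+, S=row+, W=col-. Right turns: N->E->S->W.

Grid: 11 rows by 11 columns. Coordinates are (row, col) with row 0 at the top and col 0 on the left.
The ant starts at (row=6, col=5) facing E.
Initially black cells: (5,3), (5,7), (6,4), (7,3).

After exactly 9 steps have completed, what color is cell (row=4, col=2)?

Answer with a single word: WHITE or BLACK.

Step 1: on WHITE (6,5): turn R to S, flip to black, move to (7,5). |black|=5
Step 2: on WHITE (7,5): turn R to W, flip to black, move to (7,4). |black|=6
Step 3: on WHITE (7,4): turn R to N, flip to black, move to (6,4). |black|=7
Step 4: on BLACK (6,4): turn L to W, flip to white, move to (6,3). |black|=6
Step 5: on WHITE (6,3): turn R to N, flip to black, move to (5,3). |black|=7
Step 6: on BLACK (5,3): turn L to W, flip to white, move to (5,2). |black|=6
Step 7: on WHITE (5,2): turn R to N, flip to black, move to (4,2). |black|=7
Step 8: on WHITE (4,2): turn R to E, flip to black, move to (4,3). |black|=8
Step 9: on WHITE (4,3): turn R to S, flip to black, move to (5,3). |black|=9

Answer: BLACK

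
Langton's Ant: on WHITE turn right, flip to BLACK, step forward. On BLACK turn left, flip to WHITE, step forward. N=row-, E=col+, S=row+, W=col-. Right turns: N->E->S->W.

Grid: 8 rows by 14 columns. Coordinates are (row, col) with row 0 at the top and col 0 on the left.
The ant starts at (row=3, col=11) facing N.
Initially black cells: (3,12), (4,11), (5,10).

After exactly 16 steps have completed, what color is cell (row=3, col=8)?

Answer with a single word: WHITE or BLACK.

Answer: WHITE

Derivation:
Step 1: on WHITE (3,11): turn R to E, flip to black, move to (3,12). |black|=4
Step 2: on BLACK (3,12): turn L to N, flip to white, move to (2,12). |black|=3
Step 3: on WHITE (2,12): turn R to E, flip to black, move to (2,13). |black|=4
Step 4: on WHITE (2,13): turn R to S, flip to black, move to (3,13). |black|=5
Step 5: on WHITE (3,13): turn R to W, flip to black, move to (3,12). |black|=6
Step 6: on WHITE (3,12): turn R to N, flip to black, move to (2,12). |black|=7
Step 7: on BLACK (2,12): turn L to W, flip to white, move to (2,11). |black|=6
Step 8: on WHITE (2,11): turn R to N, flip to black, move to (1,11). |black|=7
Step 9: on WHITE (1,11): turn R to E, flip to black, move to (1,12). |black|=8
Step 10: on WHITE (1,12): turn R to S, flip to black, move to (2,12). |black|=9
Step 11: on WHITE (2,12): turn R to W, flip to black, move to (2,11). |black|=10
Step 12: on BLACK (2,11): turn L to S, flip to white, move to (3,11). |black|=9
Step 13: on BLACK (3,11): turn L to E, flip to white, move to (3,12). |black|=8
Step 14: on BLACK (3,12): turn L to N, flip to white, move to (2,12). |black|=7
Step 15: on BLACK (2,12): turn L to W, flip to white, move to (2,11). |black|=6
Step 16: on WHITE (2,11): turn R to N, flip to black, move to (1,11). |black|=7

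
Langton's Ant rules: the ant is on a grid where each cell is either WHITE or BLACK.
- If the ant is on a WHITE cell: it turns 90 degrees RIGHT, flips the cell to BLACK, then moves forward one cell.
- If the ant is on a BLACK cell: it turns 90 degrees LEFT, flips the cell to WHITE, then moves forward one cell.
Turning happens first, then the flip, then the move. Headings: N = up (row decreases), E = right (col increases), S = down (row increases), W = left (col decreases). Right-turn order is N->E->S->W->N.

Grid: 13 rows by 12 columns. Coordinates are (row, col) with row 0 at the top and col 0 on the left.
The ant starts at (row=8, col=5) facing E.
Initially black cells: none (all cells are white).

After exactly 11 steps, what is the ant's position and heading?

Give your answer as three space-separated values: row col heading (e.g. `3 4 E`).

Answer: 6 4 N

Derivation:
Step 1: on WHITE (8,5): turn R to S, flip to black, move to (9,5). |black|=1
Step 2: on WHITE (9,5): turn R to W, flip to black, move to (9,4). |black|=2
Step 3: on WHITE (9,4): turn R to N, flip to black, move to (8,4). |black|=3
Step 4: on WHITE (8,4): turn R to E, flip to black, move to (8,5). |black|=4
Step 5: on BLACK (8,5): turn L to N, flip to white, move to (7,5). |black|=3
Step 6: on WHITE (7,5): turn R to E, flip to black, move to (7,6). |black|=4
Step 7: on WHITE (7,6): turn R to S, flip to black, move to (8,6). |black|=5
Step 8: on WHITE (8,6): turn R to W, flip to black, move to (8,5). |black|=6
Step 9: on WHITE (8,5): turn R to N, flip to black, move to (7,5). |black|=7
Step 10: on BLACK (7,5): turn L to W, flip to white, move to (7,4). |black|=6
Step 11: on WHITE (7,4): turn R to N, flip to black, move to (6,4). |black|=7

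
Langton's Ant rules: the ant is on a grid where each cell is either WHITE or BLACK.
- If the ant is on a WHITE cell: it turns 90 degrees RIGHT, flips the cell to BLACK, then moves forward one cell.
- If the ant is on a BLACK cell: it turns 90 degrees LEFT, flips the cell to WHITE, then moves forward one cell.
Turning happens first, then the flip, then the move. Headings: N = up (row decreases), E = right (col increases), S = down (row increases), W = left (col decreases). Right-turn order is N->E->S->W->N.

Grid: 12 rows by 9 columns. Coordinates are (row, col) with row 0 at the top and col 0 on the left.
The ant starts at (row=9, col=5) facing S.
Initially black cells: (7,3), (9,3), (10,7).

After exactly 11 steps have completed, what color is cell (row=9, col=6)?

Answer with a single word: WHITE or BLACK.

Step 1: on WHITE (9,5): turn R to W, flip to black, move to (9,4). |black|=4
Step 2: on WHITE (9,4): turn R to N, flip to black, move to (8,4). |black|=5
Step 3: on WHITE (8,4): turn R to E, flip to black, move to (8,5). |black|=6
Step 4: on WHITE (8,5): turn R to S, flip to black, move to (9,5). |black|=7
Step 5: on BLACK (9,5): turn L to E, flip to white, move to (9,6). |black|=6
Step 6: on WHITE (9,6): turn R to S, flip to black, move to (10,6). |black|=7
Step 7: on WHITE (10,6): turn R to W, flip to black, move to (10,5). |black|=8
Step 8: on WHITE (10,5): turn R to N, flip to black, move to (9,5). |black|=9
Step 9: on WHITE (9,5): turn R to E, flip to black, move to (9,6). |black|=10
Step 10: on BLACK (9,6): turn L to N, flip to white, move to (8,6). |black|=9
Step 11: on WHITE (8,6): turn R to E, flip to black, move to (8,7). |black|=10

Answer: WHITE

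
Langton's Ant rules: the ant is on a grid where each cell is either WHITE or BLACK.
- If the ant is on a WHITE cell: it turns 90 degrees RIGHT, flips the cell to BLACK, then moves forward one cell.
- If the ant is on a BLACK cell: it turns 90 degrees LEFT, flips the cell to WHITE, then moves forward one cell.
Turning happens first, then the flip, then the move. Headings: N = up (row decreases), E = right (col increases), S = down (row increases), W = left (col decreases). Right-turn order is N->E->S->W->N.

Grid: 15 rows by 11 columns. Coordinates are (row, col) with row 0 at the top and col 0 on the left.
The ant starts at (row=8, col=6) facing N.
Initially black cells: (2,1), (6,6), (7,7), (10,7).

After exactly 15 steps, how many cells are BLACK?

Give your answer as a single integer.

Step 1: on WHITE (8,6): turn R to E, flip to black, move to (8,7). |black|=5
Step 2: on WHITE (8,7): turn R to S, flip to black, move to (9,7). |black|=6
Step 3: on WHITE (9,7): turn R to W, flip to black, move to (9,6). |black|=7
Step 4: on WHITE (9,6): turn R to N, flip to black, move to (8,6). |black|=8
Step 5: on BLACK (8,6): turn L to W, flip to white, move to (8,5). |black|=7
Step 6: on WHITE (8,5): turn R to N, flip to black, move to (7,5). |black|=8
Step 7: on WHITE (7,5): turn R to E, flip to black, move to (7,6). |black|=9
Step 8: on WHITE (7,6): turn R to S, flip to black, move to (8,6). |black|=10
Step 9: on WHITE (8,6): turn R to W, flip to black, move to (8,5). |black|=11
Step 10: on BLACK (8,5): turn L to S, flip to white, move to (9,5). |black|=10
Step 11: on WHITE (9,5): turn R to W, flip to black, move to (9,4). |black|=11
Step 12: on WHITE (9,4): turn R to N, flip to black, move to (8,4). |black|=12
Step 13: on WHITE (8,4): turn R to E, flip to black, move to (8,5). |black|=13
Step 14: on WHITE (8,5): turn R to S, flip to black, move to (9,5). |black|=14
Step 15: on BLACK (9,5): turn L to E, flip to white, move to (9,6). |black|=13

Answer: 13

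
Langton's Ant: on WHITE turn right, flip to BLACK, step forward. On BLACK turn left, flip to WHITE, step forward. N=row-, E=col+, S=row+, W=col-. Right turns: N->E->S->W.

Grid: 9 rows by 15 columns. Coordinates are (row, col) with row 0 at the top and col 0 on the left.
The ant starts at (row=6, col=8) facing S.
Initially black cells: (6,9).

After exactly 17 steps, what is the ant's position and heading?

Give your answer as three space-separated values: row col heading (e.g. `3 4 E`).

Answer: 6 7 E

Derivation:
Step 1: on WHITE (6,8): turn R to W, flip to black, move to (6,7). |black|=2
Step 2: on WHITE (6,7): turn R to N, flip to black, move to (5,7). |black|=3
Step 3: on WHITE (5,7): turn R to E, flip to black, move to (5,8). |black|=4
Step 4: on WHITE (5,8): turn R to S, flip to black, move to (6,8). |black|=5
Step 5: on BLACK (6,8): turn L to E, flip to white, move to (6,9). |black|=4
Step 6: on BLACK (6,9): turn L to N, flip to white, move to (5,9). |black|=3
Step 7: on WHITE (5,9): turn R to E, flip to black, move to (5,10). |black|=4
Step 8: on WHITE (5,10): turn R to S, flip to black, move to (6,10). |black|=5
Step 9: on WHITE (6,10): turn R to W, flip to black, move to (6,9). |black|=6
Step 10: on WHITE (6,9): turn R to N, flip to black, move to (5,9). |black|=7
Step 11: on BLACK (5,9): turn L to W, flip to white, move to (5,8). |black|=6
Step 12: on BLACK (5,8): turn L to S, flip to white, move to (6,8). |black|=5
Step 13: on WHITE (6,8): turn R to W, flip to black, move to (6,7). |black|=6
Step 14: on BLACK (6,7): turn L to S, flip to white, move to (7,7). |black|=5
Step 15: on WHITE (7,7): turn R to W, flip to black, move to (7,6). |black|=6
Step 16: on WHITE (7,6): turn R to N, flip to black, move to (6,6). |black|=7
Step 17: on WHITE (6,6): turn R to E, flip to black, move to (6,7). |black|=8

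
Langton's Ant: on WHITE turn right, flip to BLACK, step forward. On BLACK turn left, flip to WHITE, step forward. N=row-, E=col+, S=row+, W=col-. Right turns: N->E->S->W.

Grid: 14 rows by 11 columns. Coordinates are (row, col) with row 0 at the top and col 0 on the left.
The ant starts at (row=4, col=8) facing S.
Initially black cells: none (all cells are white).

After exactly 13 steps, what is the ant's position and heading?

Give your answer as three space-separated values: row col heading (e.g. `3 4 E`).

Step 1: on WHITE (4,8): turn R to W, flip to black, move to (4,7). |black|=1
Step 2: on WHITE (4,7): turn R to N, flip to black, move to (3,7). |black|=2
Step 3: on WHITE (3,7): turn R to E, flip to black, move to (3,8). |black|=3
Step 4: on WHITE (3,8): turn R to S, flip to black, move to (4,8). |black|=4
Step 5: on BLACK (4,8): turn L to E, flip to white, move to (4,9). |black|=3
Step 6: on WHITE (4,9): turn R to S, flip to black, move to (5,9). |black|=4
Step 7: on WHITE (5,9): turn R to W, flip to black, move to (5,8). |black|=5
Step 8: on WHITE (5,8): turn R to N, flip to black, move to (4,8). |black|=6
Step 9: on WHITE (4,8): turn R to E, flip to black, move to (4,9). |black|=7
Step 10: on BLACK (4,9): turn L to N, flip to white, move to (3,9). |black|=6
Step 11: on WHITE (3,9): turn R to E, flip to black, move to (3,10). |black|=7
Step 12: on WHITE (3,10): turn R to S, flip to black, move to (4,10). |black|=8
Step 13: on WHITE (4,10): turn R to W, flip to black, move to (4,9). |black|=9

Answer: 4 9 W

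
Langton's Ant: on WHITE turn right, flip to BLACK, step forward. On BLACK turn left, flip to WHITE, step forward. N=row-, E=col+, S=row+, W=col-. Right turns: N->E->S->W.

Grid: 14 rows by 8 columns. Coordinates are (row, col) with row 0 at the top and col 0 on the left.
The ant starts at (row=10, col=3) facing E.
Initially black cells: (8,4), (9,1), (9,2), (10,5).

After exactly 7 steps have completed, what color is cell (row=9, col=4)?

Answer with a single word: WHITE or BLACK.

Answer: BLACK

Derivation:
Step 1: on WHITE (10,3): turn R to S, flip to black, move to (11,3). |black|=5
Step 2: on WHITE (11,3): turn R to W, flip to black, move to (11,2). |black|=6
Step 3: on WHITE (11,2): turn R to N, flip to black, move to (10,2). |black|=7
Step 4: on WHITE (10,2): turn R to E, flip to black, move to (10,3). |black|=8
Step 5: on BLACK (10,3): turn L to N, flip to white, move to (9,3). |black|=7
Step 6: on WHITE (9,3): turn R to E, flip to black, move to (9,4). |black|=8
Step 7: on WHITE (9,4): turn R to S, flip to black, move to (10,4). |black|=9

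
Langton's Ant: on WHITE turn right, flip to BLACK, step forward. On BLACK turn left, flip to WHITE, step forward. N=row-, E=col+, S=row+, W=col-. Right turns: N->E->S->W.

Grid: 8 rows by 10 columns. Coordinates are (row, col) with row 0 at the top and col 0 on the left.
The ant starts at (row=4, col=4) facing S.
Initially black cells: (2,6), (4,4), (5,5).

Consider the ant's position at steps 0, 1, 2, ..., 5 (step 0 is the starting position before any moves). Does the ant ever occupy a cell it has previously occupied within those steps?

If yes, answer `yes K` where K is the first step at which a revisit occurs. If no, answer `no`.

Answer: no

Derivation:
Step 1: on BLACK (4,4): turn L to E, flip to white, move to (4,5). |black|=2 — new cell
Step 2: on WHITE (4,5): turn R to S, flip to black, move to (5,5). |black|=3 — new cell
Step 3: on BLACK (5,5): turn L to E, flip to white, move to (5,6). |black|=2 — new cell
Step 4: on WHITE (5,6): turn R to S, flip to black, move to (6,6). |black|=3 — new cell
Step 5: on WHITE (6,6): turn R to W, flip to black, move to (6,5). |black|=4 — new cell
No revisit within 5 steps.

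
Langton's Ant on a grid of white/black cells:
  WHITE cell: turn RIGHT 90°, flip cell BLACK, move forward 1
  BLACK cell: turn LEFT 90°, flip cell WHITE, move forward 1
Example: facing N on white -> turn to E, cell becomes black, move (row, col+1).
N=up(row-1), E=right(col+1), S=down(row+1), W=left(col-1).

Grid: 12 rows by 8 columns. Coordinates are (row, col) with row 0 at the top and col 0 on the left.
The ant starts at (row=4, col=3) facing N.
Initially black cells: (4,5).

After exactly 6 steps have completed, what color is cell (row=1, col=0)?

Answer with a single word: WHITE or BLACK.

Step 1: on WHITE (4,3): turn R to E, flip to black, move to (4,4). |black|=2
Step 2: on WHITE (4,4): turn R to S, flip to black, move to (5,4). |black|=3
Step 3: on WHITE (5,4): turn R to W, flip to black, move to (5,3). |black|=4
Step 4: on WHITE (5,3): turn R to N, flip to black, move to (4,3). |black|=5
Step 5: on BLACK (4,3): turn L to W, flip to white, move to (4,2). |black|=4
Step 6: on WHITE (4,2): turn R to N, flip to black, move to (3,2). |black|=5

Answer: WHITE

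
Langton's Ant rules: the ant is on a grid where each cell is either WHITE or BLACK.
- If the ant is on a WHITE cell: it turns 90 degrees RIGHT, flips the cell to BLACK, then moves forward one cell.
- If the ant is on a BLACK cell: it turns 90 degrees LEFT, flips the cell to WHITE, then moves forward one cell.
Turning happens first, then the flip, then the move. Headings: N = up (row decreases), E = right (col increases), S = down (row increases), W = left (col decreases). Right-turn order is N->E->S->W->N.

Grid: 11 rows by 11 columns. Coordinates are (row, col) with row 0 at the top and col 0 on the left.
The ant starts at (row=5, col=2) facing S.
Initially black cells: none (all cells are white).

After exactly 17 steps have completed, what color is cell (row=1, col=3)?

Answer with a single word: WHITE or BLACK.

Answer: WHITE

Derivation:
Step 1: on WHITE (5,2): turn R to W, flip to black, move to (5,1). |black|=1
Step 2: on WHITE (5,1): turn R to N, flip to black, move to (4,1). |black|=2
Step 3: on WHITE (4,1): turn R to E, flip to black, move to (4,2). |black|=3
Step 4: on WHITE (4,2): turn R to S, flip to black, move to (5,2). |black|=4
Step 5: on BLACK (5,2): turn L to E, flip to white, move to (5,3). |black|=3
Step 6: on WHITE (5,3): turn R to S, flip to black, move to (6,3). |black|=4
Step 7: on WHITE (6,3): turn R to W, flip to black, move to (6,2). |black|=5
Step 8: on WHITE (6,2): turn R to N, flip to black, move to (5,2). |black|=6
Step 9: on WHITE (5,2): turn R to E, flip to black, move to (5,3). |black|=7
Step 10: on BLACK (5,3): turn L to N, flip to white, move to (4,3). |black|=6
Step 11: on WHITE (4,3): turn R to E, flip to black, move to (4,4). |black|=7
Step 12: on WHITE (4,4): turn R to S, flip to black, move to (5,4). |black|=8
Step 13: on WHITE (5,4): turn R to W, flip to black, move to (5,3). |black|=9
Step 14: on WHITE (5,3): turn R to N, flip to black, move to (4,3). |black|=10
Step 15: on BLACK (4,3): turn L to W, flip to white, move to (4,2). |black|=9
Step 16: on BLACK (4,2): turn L to S, flip to white, move to (5,2). |black|=8
Step 17: on BLACK (5,2): turn L to E, flip to white, move to (5,3). |black|=7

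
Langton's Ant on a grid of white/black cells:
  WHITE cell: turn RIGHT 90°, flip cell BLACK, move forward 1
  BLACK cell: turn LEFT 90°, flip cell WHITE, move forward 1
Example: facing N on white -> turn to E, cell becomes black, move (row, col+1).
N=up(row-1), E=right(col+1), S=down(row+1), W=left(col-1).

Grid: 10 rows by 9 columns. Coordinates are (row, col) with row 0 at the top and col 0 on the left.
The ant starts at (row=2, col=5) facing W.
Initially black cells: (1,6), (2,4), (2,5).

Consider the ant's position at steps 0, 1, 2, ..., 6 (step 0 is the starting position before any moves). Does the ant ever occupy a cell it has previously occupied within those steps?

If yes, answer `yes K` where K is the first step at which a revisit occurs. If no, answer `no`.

Answer: no

Derivation:
Step 1: on BLACK (2,5): turn L to S, flip to white, move to (3,5). |black|=2 — new cell
Step 2: on WHITE (3,5): turn R to W, flip to black, move to (3,4). |black|=3 — new cell
Step 3: on WHITE (3,4): turn R to N, flip to black, move to (2,4). |black|=4 — new cell
Step 4: on BLACK (2,4): turn L to W, flip to white, move to (2,3). |black|=3 — new cell
Step 5: on WHITE (2,3): turn R to N, flip to black, move to (1,3). |black|=4 — new cell
Step 6: on WHITE (1,3): turn R to E, flip to black, move to (1,4). |black|=5 — new cell
No revisit within 6 steps.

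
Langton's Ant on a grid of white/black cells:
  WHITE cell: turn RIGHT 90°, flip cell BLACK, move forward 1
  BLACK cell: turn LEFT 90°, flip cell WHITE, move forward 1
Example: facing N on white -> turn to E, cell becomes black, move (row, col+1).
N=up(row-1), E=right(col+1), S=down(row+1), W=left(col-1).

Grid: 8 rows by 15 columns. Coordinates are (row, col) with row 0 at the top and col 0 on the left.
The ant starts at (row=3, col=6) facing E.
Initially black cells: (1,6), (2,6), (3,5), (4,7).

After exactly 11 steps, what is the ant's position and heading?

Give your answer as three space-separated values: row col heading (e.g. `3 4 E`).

Step 1: on WHITE (3,6): turn R to S, flip to black, move to (4,6). |black|=5
Step 2: on WHITE (4,6): turn R to W, flip to black, move to (4,5). |black|=6
Step 3: on WHITE (4,5): turn R to N, flip to black, move to (3,5). |black|=7
Step 4: on BLACK (3,5): turn L to W, flip to white, move to (3,4). |black|=6
Step 5: on WHITE (3,4): turn R to N, flip to black, move to (2,4). |black|=7
Step 6: on WHITE (2,4): turn R to E, flip to black, move to (2,5). |black|=8
Step 7: on WHITE (2,5): turn R to S, flip to black, move to (3,5). |black|=9
Step 8: on WHITE (3,5): turn R to W, flip to black, move to (3,4). |black|=10
Step 9: on BLACK (3,4): turn L to S, flip to white, move to (4,4). |black|=9
Step 10: on WHITE (4,4): turn R to W, flip to black, move to (4,3). |black|=10
Step 11: on WHITE (4,3): turn R to N, flip to black, move to (3,3). |black|=11

Answer: 3 3 N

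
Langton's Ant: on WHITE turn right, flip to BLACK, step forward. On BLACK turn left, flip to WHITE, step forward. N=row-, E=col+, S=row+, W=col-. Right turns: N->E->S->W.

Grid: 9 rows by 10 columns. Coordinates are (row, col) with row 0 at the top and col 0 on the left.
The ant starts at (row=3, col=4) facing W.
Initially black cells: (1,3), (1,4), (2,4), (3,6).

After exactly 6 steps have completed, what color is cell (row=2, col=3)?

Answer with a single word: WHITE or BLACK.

Answer: BLACK

Derivation:
Step 1: on WHITE (3,4): turn R to N, flip to black, move to (2,4). |black|=5
Step 2: on BLACK (2,4): turn L to W, flip to white, move to (2,3). |black|=4
Step 3: on WHITE (2,3): turn R to N, flip to black, move to (1,3). |black|=5
Step 4: on BLACK (1,3): turn L to W, flip to white, move to (1,2). |black|=4
Step 5: on WHITE (1,2): turn R to N, flip to black, move to (0,2). |black|=5
Step 6: on WHITE (0,2): turn R to E, flip to black, move to (0,3). |black|=6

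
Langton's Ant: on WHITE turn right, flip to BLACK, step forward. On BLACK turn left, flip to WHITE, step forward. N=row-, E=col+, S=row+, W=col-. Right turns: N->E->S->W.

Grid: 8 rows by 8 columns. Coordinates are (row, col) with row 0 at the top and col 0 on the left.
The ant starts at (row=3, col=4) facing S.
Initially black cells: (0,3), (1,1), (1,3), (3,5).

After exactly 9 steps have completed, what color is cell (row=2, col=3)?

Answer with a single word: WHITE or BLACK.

Answer: BLACK

Derivation:
Step 1: on WHITE (3,4): turn R to W, flip to black, move to (3,3). |black|=5
Step 2: on WHITE (3,3): turn R to N, flip to black, move to (2,3). |black|=6
Step 3: on WHITE (2,3): turn R to E, flip to black, move to (2,4). |black|=7
Step 4: on WHITE (2,4): turn R to S, flip to black, move to (3,4). |black|=8
Step 5: on BLACK (3,4): turn L to E, flip to white, move to (3,5). |black|=7
Step 6: on BLACK (3,5): turn L to N, flip to white, move to (2,5). |black|=6
Step 7: on WHITE (2,5): turn R to E, flip to black, move to (2,6). |black|=7
Step 8: on WHITE (2,6): turn R to S, flip to black, move to (3,6). |black|=8
Step 9: on WHITE (3,6): turn R to W, flip to black, move to (3,5). |black|=9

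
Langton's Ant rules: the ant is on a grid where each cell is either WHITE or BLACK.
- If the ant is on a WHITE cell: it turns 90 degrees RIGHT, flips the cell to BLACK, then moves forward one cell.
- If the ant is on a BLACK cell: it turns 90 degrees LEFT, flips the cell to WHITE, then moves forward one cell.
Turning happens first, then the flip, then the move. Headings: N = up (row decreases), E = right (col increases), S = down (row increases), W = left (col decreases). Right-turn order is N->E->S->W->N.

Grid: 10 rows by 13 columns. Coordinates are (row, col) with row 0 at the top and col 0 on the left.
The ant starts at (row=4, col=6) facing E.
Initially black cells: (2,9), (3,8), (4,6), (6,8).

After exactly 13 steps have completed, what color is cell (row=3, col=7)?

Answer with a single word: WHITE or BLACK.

Step 1: on BLACK (4,6): turn L to N, flip to white, move to (3,6). |black|=3
Step 2: on WHITE (3,6): turn R to E, flip to black, move to (3,7). |black|=4
Step 3: on WHITE (3,7): turn R to S, flip to black, move to (4,7). |black|=5
Step 4: on WHITE (4,7): turn R to W, flip to black, move to (4,6). |black|=6
Step 5: on WHITE (4,6): turn R to N, flip to black, move to (3,6). |black|=7
Step 6: on BLACK (3,6): turn L to W, flip to white, move to (3,5). |black|=6
Step 7: on WHITE (3,5): turn R to N, flip to black, move to (2,5). |black|=7
Step 8: on WHITE (2,5): turn R to E, flip to black, move to (2,6). |black|=8
Step 9: on WHITE (2,6): turn R to S, flip to black, move to (3,6). |black|=9
Step 10: on WHITE (3,6): turn R to W, flip to black, move to (3,5). |black|=10
Step 11: on BLACK (3,5): turn L to S, flip to white, move to (4,5). |black|=9
Step 12: on WHITE (4,5): turn R to W, flip to black, move to (4,4). |black|=10
Step 13: on WHITE (4,4): turn R to N, flip to black, move to (3,4). |black|=11

Answer: BLACK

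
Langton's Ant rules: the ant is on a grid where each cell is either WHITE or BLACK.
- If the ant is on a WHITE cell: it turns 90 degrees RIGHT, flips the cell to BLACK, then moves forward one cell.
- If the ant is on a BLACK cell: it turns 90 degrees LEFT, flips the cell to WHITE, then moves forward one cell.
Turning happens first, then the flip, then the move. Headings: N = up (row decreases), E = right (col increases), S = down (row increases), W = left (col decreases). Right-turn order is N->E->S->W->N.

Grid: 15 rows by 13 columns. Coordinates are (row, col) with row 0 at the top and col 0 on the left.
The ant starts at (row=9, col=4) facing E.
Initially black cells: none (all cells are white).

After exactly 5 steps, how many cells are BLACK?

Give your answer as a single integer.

Step 1: on WHITE (9,4): turn R to S, flip to black, move to (10,4). |black|=1
Step 2: on WHITE (10,4): turn R to W, flip to black, move to (10,3). |black|=2
Step 3: on WHITE (10,3): turn R to N, flip to black, move to (9,3). |black|=3
Step 4: on WHITE (9,3): turn R to E, flip to black, move to (9,4). |black|=4
Step 5: on BLACK (9,4): turn L to N, flip to white, move to (8,4). |black|=3

Answer: 3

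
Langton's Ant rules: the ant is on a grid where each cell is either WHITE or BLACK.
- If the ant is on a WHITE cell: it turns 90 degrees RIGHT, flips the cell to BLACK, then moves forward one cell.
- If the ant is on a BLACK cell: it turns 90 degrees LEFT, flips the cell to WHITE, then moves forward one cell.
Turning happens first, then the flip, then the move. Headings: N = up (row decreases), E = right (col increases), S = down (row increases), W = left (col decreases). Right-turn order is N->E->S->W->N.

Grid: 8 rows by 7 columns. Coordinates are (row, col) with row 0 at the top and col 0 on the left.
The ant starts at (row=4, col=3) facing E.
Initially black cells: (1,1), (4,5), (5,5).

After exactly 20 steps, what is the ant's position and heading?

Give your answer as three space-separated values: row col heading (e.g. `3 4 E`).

Step 1: on WHITE (4,3): turn R to S, flip to black, move to (5,3). |black|=4
Step 2: on WHITE (5,3): turn R to W, flip to black, move to (5,2). |black|=5
Step 3: on WHITE (5,2): turn R to N, flip to black, move to (4,2). |black|=6
Step 4: on WHITE (4,2): turn R to E, flip to black, move to (4,3). |black|=7
Step 5: on BLACK (4,3): turn L to N, flip to white, move to (3,3). |black|=6
Step 6: on WHITE (3,3): turn R to E, flip to black, move to (3,4). |black|=7
Step 7: on WHITE (3,4): turn R to S, flip to black, move to (4,4). |black|=8
Step 8: on WHITE (4,4): turn R to W, flip to black, move to (4,3). |black|=9
Step 9: on WHITE (4,3): turn R to N, flip to black, move to (3,3). |black|=10
Step 10: on BLACK (3,3): turn L to W, flip to white, move to (3,2). |black|=9
Step 11: on WHITE (3,2): turn R to N, flip to black, move to (2,2). |black|=10
Step 12: on WHITE (2,2): turn R to E, flip to black, move to (2,3). |black|=11
Step 13: on WHITE (2,3): turn R to S, flip to black, move to (3,3). |black|=12
Step 14: on WHITE (3,3): turn R to W, flip to black, move to (3,2). |black|=13
Step 15: on BLACK (3,2): turn L to S, flip to white, move to (4,2). |black|=12
Step 16: on BLACK (4,2): turn L to E, flip to white, move to (4,3). |black|=11
Step 17: on BLACK (4,3): turn L to N, flip to white, move to (3,3). |black|=10
Step 18: on BLACK (3,3): turn L to W, flip to white, move to (3,2). |black|=9
Step 19: on WHITE (3,2): turn R to N, flip to black, move to (2,2). |black|=10
Step 20: on BLACK (2,2): turn L to W, flip to white, move to (2,1). |black|=9

Answer: 2 1 W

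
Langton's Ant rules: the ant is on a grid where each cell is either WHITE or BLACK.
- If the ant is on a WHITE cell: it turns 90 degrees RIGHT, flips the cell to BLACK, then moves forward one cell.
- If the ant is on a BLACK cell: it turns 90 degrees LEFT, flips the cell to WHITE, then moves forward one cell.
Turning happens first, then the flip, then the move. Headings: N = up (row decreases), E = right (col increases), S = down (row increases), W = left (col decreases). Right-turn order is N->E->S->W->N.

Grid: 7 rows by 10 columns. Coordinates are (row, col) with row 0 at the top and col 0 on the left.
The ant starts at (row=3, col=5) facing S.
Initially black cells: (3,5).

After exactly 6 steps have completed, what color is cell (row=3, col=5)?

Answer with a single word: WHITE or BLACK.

Answer: BLACK

Derivation:
Step 1: on BLACK (3,5): turn L to E, flip to white, move to (3,6). |black|=0
Step 2: on WHITE (3,6): turn R to S, flip to black, move to (4,6). |black|=1
Step 3: on WHITE (4,6): turn R to W, flip to black, move to (4,5). |black|=2
Step 4: on WHITE (4,5): turn R to N, flip to black, move to (3,5). |black|=3
Step 5: on WHITE (3,5): turn R to E, flip to black, move to (3,6). |black|=4
Step 6: on BLACK (3,6): turn L to N, flip to white, move to (2,6). |black|=3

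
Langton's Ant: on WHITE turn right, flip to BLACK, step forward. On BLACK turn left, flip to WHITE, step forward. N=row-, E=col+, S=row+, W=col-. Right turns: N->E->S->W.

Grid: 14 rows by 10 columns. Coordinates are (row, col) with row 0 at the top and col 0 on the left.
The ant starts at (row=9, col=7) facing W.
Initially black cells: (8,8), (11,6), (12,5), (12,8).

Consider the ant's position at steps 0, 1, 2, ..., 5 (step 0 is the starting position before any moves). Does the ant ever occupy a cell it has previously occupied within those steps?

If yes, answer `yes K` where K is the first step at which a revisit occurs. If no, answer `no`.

Step 1: on WHITE (9,7): turn R to N, flip to black, move to (8,7). |black|=5 — new cell
Step 2: on WHITE (8,7): turn R to E, flip to black, move to (8,8). |black|=6 — new cell
Step 3: on BLACK (8,8): turn L to N, flip to white, move to (7,8). |black|=5 — new cell
Step 4: on WHITE (7,8): turn R to E, flip to black, move to (7,9). |black|=6 — new cell
Step 5: on WHITE (7,9): turn R to S, flip to black, move to (8,9). |black|=7 — new cell
No revisit within 5 steps.

Answer: no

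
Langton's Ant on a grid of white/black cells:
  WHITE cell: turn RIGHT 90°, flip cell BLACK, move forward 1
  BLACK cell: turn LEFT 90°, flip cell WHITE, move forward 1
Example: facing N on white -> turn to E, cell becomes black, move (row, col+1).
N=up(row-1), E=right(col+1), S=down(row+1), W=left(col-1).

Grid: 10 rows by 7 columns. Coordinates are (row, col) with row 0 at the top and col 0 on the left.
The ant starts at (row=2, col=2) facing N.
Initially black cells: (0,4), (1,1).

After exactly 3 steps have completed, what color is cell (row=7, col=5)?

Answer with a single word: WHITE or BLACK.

Step 1: on WHITE (2,2): turn R to E, flip to black, move to (2,3). |black|=3
Step 2: on WHITE (2,3): turn R to S, flip to black, move to (3,3). |black|=4
Step 3: on WHITE (3,3): turn R to W, flip to black, move to (3,2). |black|=5

Answer: WHITE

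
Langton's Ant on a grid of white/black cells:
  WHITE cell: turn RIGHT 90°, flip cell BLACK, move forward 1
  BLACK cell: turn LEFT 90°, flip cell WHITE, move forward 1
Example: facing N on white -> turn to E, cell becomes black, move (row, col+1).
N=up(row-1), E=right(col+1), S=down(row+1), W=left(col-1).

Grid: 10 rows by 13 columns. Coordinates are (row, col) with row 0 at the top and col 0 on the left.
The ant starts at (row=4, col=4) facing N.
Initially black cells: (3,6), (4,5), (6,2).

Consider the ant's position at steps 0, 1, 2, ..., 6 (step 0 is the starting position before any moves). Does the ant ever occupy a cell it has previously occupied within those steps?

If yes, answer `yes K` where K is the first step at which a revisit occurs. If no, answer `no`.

Step 1: on WHITE (4,4): turn R to E, flip to black, move to (4,5). |black|=4 — new cell
Step 2: on BLACK (4,5): turn L to N, flip to white, move to (3,5). |black|=3 — new cell
Step 3: on WHITE (3,5): turn R to E, flip to black, move to (3,6). |black|=4 — new cell
Step 4: on BLACK (3,6): turn L to N, flip to white, move to (2,6). |black|=3 — new cell
Step 5: on WHITE (2,6): turn R to E, flip to black, move to (2,7). |black|=4 — new cell
Step 6: on WHITE (2,7): turn R to S, flip to black, move to (3,7). |black|=5 — new cell
No revisit within 6 steps.

Answer: no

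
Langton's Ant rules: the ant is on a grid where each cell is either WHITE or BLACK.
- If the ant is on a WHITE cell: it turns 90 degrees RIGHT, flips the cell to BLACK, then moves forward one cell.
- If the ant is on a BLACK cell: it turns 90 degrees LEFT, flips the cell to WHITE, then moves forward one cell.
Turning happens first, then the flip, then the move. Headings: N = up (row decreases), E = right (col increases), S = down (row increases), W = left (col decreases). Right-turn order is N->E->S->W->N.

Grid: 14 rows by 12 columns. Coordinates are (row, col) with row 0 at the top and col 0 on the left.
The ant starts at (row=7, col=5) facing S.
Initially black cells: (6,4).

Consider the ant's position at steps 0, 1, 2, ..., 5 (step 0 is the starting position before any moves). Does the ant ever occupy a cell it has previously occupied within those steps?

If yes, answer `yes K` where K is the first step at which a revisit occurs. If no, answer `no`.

Answer: no

Derivation:
Step 1: on WHITE (7,5): turn R to W, flip to black, move to (7,4). |black|=2 — new cell
Step 2: on WHITE (7,4): turn R to N, flip to black, move to (6,4). |black|=3 — new cell
Step 3: on BLACK (6,4): turn L to W, flip to white, move to (6,3). |black|=2 — new cell
Step 4: on WHITE (6,3): turn R to N, flip to black, move to (5,3). |black|=3 — new cell
Step 5: on WHITE (5,3): turn R to E, flip to black, move to (5,4). |black|=4 — new cell
No revisit within 5 steps.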